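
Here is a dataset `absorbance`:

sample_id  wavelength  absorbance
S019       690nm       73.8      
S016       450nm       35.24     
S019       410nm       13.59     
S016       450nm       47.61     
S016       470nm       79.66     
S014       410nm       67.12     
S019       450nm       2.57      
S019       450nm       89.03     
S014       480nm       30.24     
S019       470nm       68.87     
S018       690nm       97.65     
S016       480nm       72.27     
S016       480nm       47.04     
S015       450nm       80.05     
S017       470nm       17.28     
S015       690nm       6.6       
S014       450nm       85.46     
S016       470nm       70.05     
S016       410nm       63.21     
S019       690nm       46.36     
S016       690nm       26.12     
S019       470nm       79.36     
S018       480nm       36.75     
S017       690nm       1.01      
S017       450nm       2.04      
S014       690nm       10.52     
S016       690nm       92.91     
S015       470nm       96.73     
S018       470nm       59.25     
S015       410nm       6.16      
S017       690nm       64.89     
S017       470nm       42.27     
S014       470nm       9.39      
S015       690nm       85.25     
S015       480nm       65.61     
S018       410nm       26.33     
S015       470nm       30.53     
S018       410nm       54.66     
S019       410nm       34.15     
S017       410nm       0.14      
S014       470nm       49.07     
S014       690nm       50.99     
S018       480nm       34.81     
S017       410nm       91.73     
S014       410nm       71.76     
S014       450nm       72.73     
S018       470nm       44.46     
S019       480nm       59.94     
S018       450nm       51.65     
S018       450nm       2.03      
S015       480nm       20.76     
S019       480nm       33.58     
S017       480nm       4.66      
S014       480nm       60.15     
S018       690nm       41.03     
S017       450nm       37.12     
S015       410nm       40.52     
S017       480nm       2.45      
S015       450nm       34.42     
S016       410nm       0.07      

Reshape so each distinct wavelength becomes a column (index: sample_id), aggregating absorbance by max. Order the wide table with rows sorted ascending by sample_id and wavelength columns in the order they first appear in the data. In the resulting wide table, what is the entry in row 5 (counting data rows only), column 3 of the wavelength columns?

With rows sorted ascending by sample_id, row 5 is sample_id=S018. wavelength columns in first-appearance order: 690nm, 450nm, 410nm, 470nm, 480nm; column 3 is 410nm.
Long rows with sample_id=S018, wavelength=410nm: max(26.33, 54.66) = 54.66.

54.66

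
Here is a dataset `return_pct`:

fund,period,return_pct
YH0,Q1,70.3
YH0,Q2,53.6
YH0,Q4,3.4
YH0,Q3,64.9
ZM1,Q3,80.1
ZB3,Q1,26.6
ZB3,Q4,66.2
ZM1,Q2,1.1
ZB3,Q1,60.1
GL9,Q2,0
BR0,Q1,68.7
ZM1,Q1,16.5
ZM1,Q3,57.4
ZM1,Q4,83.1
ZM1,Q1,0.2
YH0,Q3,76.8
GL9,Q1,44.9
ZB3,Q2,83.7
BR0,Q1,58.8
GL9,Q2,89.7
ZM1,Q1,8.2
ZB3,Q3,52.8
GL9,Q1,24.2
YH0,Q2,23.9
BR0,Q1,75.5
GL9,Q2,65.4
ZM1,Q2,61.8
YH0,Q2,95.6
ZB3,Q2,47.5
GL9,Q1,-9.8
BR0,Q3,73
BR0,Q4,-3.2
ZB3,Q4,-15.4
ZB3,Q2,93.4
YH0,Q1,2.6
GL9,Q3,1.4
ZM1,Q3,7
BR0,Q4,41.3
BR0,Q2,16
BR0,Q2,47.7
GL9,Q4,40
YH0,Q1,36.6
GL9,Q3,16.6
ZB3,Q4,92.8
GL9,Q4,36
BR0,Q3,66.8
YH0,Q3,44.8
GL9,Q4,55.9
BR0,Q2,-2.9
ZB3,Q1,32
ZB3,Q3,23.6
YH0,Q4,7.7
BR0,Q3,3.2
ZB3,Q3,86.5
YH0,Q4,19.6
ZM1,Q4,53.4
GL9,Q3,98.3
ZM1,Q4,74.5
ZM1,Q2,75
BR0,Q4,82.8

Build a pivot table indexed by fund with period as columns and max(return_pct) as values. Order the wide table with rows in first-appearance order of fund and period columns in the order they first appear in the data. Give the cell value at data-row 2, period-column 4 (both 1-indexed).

With rows in first-appearance order of fund, row 2 is fund=ZM1. period columns in first-appearance order: Q1, Q2, Q4, Q3; column 4 is Q3.
Long rows with fund=ZM1, period=Q3: max(80.1, 57.4, 7) = 80.1.

80.1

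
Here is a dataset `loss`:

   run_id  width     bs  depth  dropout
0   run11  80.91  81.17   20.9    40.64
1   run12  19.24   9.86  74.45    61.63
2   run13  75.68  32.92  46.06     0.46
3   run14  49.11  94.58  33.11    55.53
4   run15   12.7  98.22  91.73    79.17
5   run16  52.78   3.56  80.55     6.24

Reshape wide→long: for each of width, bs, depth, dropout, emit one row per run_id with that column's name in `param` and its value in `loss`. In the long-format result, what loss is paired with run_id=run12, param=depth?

Unpivoting turns each (run_id, wide-column) pair into one long row.
The wide cell at row run12, column depth holds 74.45, so the long row (run12, depth) has loss=74.45.

74.45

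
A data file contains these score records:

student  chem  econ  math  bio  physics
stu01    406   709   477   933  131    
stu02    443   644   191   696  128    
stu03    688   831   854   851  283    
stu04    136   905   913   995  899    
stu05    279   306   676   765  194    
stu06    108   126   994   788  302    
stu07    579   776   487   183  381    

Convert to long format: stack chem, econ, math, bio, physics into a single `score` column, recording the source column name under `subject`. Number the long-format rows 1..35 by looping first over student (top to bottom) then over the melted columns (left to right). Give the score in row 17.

905

35 rows total (7 × 5). Row 17: index ⌊(17-1)/5⌋ = 3 into student → stu04; (17-1) mod 5 = 1 into the melted columns → econ.
So row 17 is (stu04, econ, 905); score = 905.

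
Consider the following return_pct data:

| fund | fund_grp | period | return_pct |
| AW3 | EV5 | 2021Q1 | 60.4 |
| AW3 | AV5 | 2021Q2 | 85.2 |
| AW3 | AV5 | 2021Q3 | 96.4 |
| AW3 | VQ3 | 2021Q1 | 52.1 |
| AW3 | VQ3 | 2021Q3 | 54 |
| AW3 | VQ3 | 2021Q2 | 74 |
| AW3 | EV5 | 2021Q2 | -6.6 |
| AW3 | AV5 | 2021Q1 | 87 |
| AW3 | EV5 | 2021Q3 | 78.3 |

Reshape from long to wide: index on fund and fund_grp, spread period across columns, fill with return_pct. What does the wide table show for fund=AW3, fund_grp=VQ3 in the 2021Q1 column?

52.1

Wide layout: rows indexed by fund and fund_grp, columns are the 3 distinct period values (2021Q1, 2021Q2, 2021Q3).
Cell (fund=AW3, fund_grp=VQ3, period=2021Q1) draws from the long row where fund=AW3, fund_grp=VQ3 and period=2021Q1, which has return_pct=52.1.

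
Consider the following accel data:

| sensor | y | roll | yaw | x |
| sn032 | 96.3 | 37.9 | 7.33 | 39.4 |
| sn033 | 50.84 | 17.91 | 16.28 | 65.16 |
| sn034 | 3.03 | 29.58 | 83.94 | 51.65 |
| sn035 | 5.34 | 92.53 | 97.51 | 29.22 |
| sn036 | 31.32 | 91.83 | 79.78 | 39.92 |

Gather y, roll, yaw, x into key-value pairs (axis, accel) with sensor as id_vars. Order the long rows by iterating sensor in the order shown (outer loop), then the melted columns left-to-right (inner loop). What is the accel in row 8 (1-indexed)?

20 rows total (5 × 4). Row 8: index ⌊(8-1)/4⌋ = 1 into sensor → sn033; (8-1) mod 4 = 3 into the melted columns → x.
So row 8 is (sn033, x, 65.16); accel = 65.16.

65.16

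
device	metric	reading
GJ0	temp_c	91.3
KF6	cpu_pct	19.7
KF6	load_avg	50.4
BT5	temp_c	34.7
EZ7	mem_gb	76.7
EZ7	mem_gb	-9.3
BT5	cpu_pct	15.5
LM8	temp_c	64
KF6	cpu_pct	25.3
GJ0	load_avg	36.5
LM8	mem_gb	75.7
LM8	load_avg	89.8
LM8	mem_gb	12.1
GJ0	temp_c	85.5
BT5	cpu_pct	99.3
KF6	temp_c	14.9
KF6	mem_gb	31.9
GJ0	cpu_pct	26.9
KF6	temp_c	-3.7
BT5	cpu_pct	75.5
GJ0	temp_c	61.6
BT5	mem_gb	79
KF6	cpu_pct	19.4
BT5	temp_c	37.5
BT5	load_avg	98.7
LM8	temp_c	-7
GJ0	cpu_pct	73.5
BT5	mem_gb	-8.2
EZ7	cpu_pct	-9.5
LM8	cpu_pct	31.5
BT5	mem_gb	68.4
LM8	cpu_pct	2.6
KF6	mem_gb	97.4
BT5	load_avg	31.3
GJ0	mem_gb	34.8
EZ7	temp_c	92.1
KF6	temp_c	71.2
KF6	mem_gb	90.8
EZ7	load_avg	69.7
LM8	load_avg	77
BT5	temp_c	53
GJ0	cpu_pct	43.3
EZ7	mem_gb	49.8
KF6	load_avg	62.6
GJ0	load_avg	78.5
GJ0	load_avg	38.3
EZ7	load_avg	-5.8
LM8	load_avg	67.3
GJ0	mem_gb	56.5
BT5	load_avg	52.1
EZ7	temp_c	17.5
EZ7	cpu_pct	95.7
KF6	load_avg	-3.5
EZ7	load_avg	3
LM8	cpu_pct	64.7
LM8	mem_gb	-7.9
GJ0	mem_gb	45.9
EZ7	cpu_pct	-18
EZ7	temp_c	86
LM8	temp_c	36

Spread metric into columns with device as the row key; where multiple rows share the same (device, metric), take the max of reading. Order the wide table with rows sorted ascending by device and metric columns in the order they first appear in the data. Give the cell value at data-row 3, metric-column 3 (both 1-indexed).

78.5

With rows sorted ascending by device, row 3 is device=GJ0. metric columns in first-appearance order: temp_c, cpu_pct, load_avg, mem_gb; column 3 is load_avg.
Long rows with device=GJ0, metric=load_avg: max(36.5, 78.5, 38.3) = 78.5.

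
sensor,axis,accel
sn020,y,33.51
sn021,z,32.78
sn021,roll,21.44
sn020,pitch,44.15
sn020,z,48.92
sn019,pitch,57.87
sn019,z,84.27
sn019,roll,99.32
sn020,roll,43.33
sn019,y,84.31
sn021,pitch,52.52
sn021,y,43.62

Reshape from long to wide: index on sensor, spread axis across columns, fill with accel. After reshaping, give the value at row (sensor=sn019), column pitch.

57.87

Wide layout: rows indexed by sensor, columns are the 4 distinct axis values (y, z, roll, pitch).
Cell (sensor=sn019, axis=pitch) draws from the long row where sensor=sn019 and axis=pitch, which has accel=57.87.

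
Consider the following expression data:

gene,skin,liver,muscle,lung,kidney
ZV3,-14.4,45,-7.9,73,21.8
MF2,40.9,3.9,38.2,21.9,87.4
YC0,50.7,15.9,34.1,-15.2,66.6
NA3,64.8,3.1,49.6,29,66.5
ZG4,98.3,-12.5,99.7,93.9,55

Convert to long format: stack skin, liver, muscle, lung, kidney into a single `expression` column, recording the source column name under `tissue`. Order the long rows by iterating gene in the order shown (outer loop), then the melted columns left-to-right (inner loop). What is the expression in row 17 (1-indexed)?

3.1

25 rows total (5 × 5). Row 17: index ⌊(17-1)/5⌋ = 3 into gene → NA3; (17-1) mod 5 = 1 into the melted columns → liver.
So row 17 is (NA3, liver, 3.1); expression = 3.1.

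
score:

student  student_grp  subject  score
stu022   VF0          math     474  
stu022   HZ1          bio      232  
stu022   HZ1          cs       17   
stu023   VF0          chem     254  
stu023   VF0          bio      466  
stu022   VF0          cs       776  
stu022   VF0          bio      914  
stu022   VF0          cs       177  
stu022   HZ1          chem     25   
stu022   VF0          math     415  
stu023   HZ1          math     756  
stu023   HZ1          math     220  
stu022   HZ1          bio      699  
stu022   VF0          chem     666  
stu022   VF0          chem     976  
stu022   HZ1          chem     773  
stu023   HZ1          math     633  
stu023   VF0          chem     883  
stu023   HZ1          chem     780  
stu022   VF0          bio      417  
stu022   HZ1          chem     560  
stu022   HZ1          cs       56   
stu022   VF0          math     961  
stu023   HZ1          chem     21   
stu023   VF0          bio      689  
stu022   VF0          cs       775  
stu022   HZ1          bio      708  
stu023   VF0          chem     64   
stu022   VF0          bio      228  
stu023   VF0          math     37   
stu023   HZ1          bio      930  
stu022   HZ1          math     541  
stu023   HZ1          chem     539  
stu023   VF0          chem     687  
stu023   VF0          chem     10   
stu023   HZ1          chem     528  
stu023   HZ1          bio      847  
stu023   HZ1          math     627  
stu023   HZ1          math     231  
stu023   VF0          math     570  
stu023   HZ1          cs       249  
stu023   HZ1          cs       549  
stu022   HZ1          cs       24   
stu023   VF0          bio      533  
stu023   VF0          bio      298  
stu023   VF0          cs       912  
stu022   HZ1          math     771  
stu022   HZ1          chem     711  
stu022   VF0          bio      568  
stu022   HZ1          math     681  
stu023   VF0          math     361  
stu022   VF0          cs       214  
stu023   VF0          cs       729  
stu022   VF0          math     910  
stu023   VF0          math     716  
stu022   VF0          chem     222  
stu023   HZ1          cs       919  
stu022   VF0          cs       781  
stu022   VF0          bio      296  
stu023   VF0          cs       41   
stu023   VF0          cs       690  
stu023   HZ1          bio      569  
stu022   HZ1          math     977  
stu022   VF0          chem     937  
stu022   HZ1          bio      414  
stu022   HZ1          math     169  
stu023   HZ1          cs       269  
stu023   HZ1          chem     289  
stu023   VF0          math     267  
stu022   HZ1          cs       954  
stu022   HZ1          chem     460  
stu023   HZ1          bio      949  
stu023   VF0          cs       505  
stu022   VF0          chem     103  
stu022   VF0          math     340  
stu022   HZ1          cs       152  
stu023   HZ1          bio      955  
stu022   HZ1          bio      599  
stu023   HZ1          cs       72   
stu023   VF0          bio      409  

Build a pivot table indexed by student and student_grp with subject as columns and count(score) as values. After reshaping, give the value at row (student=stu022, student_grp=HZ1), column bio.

Rows with student=stu022, student_grp=HZ1 and subject=bio: score values are 232, 699, 708, 414, 599.
5 rows match — count = 5.

5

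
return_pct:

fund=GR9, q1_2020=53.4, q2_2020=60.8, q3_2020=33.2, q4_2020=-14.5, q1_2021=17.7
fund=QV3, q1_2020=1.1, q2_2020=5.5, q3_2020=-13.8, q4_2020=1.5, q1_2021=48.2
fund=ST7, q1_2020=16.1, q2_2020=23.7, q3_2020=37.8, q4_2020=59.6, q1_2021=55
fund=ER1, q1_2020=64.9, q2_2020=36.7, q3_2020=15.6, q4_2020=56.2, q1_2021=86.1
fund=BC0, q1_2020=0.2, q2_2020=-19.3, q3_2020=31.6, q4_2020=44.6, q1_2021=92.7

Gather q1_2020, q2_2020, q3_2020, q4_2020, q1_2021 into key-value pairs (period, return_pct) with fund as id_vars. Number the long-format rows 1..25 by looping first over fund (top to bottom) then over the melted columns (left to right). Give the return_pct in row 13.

25 rows total (5 × 5). Row 13: index ⌊(13-1)/5⌋ = 2 into fund → ST7; (13-1) mod 5 = 2 into the melted columns → q3_2020.
So row 13 is (ST7, q3_2020, 37.8); return_pct = 37.8.

37.8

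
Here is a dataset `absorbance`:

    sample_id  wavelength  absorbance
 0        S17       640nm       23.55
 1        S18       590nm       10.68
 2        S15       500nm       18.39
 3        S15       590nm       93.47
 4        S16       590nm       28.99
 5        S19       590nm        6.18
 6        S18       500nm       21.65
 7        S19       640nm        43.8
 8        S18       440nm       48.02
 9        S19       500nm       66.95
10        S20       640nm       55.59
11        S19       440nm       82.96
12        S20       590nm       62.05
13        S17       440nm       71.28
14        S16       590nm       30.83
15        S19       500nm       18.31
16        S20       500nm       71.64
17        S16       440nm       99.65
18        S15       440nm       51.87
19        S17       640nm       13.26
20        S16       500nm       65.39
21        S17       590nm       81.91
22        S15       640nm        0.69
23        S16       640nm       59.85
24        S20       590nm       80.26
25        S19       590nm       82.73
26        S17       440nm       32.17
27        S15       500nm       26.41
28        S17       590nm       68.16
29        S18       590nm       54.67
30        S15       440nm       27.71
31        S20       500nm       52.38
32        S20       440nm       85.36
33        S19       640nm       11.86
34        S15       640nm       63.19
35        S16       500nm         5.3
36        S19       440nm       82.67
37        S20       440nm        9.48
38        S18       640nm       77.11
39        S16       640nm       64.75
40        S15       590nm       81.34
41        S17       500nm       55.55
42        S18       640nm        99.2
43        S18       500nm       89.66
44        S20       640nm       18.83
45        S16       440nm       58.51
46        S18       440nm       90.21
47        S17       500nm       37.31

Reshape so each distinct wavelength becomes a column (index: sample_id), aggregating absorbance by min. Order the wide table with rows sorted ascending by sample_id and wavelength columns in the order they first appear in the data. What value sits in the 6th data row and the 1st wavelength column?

With rows sorted ascending by sample_id, row 6 is sample_id=S20. wavelength columns in first-appearance order: 640nm, 590nm, 500nm, 440nm; column 1 is 640nm.
Long rows with sample_id=S20, wavelength=640nm: min(55.59, 18.83) = 18.83.

18.83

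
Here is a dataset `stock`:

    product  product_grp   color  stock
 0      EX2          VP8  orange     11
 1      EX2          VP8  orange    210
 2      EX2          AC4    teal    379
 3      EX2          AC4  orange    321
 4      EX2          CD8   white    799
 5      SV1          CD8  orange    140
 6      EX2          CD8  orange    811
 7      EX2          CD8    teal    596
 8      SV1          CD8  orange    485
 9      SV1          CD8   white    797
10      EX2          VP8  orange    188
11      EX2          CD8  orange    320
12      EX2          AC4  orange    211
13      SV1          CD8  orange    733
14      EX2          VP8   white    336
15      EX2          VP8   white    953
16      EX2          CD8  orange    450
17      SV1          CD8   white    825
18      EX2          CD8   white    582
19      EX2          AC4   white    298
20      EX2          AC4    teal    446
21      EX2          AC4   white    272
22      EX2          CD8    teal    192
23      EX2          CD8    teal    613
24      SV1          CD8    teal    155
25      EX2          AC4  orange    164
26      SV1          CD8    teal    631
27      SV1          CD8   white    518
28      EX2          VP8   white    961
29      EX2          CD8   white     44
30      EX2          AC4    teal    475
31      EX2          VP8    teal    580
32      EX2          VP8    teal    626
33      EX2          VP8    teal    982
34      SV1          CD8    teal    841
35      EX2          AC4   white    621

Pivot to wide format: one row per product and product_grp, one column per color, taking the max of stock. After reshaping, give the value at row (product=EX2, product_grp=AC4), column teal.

475

Rows with product=EX2, product_grp=AC4 and color=teal: stock values are 379, 446, 475.
max(379, 446, 475) = 475.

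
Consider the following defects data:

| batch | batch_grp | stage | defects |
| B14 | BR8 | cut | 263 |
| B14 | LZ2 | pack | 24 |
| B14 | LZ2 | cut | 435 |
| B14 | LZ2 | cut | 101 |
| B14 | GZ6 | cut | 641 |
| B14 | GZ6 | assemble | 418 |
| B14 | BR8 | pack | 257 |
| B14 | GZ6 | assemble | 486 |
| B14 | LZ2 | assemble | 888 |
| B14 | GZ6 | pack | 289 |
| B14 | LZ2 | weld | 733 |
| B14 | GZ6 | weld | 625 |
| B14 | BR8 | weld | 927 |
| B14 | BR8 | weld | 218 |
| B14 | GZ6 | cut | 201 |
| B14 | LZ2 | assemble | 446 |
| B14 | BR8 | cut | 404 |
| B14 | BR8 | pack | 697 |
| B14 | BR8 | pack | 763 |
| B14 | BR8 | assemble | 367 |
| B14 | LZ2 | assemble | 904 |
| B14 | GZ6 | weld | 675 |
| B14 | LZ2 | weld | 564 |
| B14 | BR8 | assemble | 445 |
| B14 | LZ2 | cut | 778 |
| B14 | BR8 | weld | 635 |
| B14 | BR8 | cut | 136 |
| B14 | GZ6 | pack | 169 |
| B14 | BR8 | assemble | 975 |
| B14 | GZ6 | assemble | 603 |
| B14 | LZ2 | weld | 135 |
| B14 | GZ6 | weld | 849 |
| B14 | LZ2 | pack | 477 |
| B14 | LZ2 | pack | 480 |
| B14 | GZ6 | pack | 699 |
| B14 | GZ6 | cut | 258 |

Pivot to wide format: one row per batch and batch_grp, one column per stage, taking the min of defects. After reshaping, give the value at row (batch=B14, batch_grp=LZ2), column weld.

Rows with batch=B14, batch_grp=LZ2 and stage=weld: defects values are 733, 564, 135.
min(733, 564, 135) = 135.

135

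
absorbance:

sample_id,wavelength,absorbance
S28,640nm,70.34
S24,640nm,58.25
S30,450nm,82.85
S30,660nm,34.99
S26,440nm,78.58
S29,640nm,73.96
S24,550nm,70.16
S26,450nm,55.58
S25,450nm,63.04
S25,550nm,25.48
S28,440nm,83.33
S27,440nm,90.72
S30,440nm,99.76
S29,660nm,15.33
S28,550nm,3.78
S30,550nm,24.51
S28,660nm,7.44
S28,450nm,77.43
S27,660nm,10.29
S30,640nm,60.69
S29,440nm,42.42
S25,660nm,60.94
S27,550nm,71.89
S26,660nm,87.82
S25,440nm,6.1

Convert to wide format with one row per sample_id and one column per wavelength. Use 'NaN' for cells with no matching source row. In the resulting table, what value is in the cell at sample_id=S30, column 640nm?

60.69

The long row with sample_id=S30, wavelength=640nm has absorbance=60.69.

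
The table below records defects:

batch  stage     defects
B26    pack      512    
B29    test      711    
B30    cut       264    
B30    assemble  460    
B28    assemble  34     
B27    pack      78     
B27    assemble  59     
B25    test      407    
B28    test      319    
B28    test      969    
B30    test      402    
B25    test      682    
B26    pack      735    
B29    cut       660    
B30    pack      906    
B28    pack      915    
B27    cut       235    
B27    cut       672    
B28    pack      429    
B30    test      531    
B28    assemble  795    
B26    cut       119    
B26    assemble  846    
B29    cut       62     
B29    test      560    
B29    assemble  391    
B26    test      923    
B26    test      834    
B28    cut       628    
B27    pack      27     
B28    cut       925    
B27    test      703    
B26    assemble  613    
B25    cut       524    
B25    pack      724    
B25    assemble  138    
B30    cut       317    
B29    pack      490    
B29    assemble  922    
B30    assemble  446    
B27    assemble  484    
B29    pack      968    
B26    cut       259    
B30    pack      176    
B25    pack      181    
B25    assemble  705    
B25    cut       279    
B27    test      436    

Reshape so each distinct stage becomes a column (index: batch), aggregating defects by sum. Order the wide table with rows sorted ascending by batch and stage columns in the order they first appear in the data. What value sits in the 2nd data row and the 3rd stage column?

With rows sorted ascending by batch, row 2 is batch=B26. stage columns in first-appearance order: pack, test, cut, assemble; column 3 is cut.
Long rows with batch=B26, stage=cut: 119 + 259 = 378.

378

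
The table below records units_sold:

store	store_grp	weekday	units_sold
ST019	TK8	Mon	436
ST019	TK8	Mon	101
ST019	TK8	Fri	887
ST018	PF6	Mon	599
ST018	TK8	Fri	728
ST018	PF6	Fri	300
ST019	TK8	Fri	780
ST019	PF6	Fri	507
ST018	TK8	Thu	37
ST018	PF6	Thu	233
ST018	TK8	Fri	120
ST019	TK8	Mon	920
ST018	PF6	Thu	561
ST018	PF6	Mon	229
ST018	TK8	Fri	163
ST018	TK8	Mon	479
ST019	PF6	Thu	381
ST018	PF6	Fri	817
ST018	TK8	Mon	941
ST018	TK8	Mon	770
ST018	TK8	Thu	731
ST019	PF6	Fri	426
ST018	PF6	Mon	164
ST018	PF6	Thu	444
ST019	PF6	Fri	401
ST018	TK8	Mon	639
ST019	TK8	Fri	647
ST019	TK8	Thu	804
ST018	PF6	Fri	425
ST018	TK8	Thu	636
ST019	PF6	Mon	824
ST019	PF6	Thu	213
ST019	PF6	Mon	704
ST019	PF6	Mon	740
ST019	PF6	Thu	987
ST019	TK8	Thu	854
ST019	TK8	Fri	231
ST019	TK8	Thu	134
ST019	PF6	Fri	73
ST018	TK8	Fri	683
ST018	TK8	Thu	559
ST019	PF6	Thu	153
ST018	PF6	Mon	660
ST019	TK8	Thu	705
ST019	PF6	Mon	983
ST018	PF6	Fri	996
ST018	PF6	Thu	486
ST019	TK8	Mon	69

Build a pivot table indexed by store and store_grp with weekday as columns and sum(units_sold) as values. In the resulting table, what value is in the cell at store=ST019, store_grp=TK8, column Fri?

2545

Rows with store=ST019, store_grp=TK8 and weekday=Fri: units_sold values are 887, 780, 647, 231.
887 + 780 + 647 + 231 = 2545.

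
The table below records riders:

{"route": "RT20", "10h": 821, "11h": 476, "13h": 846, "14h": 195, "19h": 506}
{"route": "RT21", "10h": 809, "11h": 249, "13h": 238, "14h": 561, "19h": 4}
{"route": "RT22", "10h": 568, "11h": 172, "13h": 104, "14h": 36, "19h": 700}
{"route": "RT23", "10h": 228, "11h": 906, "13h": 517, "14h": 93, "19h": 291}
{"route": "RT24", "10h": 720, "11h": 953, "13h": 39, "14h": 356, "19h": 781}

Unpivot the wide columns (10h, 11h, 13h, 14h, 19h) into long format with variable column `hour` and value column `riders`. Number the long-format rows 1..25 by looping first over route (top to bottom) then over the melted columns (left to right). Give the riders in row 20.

25 rows total (5 × 5). Row 20: index ⌊(20-1)/5⌋ = 3 into route → RT23; (20-1) mod 5 = 4 into the melted columns → 19h.
So row 20 is (RT23, 19h, 291); riders = 291.

291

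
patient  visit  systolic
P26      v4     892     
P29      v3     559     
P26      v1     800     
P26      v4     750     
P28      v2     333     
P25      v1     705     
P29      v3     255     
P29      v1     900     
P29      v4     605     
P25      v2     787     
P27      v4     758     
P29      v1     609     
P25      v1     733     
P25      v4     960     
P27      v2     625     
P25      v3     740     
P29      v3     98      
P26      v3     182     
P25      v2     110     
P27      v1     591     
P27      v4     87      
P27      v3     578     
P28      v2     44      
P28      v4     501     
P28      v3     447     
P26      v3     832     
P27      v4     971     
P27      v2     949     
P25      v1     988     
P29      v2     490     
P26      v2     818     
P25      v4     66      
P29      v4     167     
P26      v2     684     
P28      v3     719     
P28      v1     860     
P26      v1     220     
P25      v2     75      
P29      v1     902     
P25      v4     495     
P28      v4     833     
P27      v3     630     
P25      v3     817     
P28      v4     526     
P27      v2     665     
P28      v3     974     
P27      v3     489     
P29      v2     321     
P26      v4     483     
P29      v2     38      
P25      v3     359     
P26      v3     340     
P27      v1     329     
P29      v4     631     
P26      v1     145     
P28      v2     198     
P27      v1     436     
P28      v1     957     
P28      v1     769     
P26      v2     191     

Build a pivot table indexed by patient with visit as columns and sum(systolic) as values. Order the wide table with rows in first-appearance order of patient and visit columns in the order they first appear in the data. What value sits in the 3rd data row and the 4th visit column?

575

With rows in first-appearance order of patient, row 3 is patient=P28. visit columns in first-appearance order: v4, v3, v1, v2; column 4 is v2.
Long rows with patient=P28, visit=v2: 333 + 44 + 198 = 575.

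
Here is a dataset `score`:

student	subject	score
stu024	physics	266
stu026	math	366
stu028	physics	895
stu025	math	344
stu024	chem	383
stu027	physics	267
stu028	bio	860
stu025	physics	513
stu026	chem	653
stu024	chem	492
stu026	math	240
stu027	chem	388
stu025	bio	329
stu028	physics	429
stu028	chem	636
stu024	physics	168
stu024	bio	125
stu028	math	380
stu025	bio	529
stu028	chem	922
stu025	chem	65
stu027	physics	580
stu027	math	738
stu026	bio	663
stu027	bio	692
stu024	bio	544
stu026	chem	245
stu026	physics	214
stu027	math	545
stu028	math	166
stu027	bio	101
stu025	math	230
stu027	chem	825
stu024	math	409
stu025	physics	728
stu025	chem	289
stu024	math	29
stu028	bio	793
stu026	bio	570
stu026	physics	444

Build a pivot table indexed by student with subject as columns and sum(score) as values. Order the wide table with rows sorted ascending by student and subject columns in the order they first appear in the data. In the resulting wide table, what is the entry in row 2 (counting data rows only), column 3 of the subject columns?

With rows sorted ascending by student, row 2 is student=stu025. subject columns in first-appearance order: physics, math, chem, bio; column 3 is chem.
Long rows with student=stu025, subject=chem: 65 + 289 = 354.

354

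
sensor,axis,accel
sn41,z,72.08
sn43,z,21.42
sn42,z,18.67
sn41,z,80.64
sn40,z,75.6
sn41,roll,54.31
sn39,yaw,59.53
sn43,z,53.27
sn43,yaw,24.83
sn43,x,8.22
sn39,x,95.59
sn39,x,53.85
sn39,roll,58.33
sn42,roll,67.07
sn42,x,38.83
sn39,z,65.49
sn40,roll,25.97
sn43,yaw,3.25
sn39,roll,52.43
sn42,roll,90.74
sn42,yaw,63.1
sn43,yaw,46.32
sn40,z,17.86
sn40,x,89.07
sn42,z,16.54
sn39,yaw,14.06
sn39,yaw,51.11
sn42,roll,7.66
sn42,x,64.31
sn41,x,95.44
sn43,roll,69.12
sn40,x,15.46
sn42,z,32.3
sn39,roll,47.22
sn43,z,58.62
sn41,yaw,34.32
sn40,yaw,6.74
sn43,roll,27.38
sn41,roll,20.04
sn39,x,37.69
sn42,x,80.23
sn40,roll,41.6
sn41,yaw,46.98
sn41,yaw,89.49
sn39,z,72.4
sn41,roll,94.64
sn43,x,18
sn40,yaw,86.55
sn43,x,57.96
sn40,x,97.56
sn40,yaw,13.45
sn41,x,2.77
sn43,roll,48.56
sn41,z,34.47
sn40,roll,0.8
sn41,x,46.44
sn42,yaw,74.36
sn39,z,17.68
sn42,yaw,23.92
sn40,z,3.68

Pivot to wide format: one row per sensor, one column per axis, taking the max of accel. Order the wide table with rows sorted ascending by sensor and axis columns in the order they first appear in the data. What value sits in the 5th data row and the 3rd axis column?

With rows sorted ascending by sensor, row 5 is sensor=sn43. axis columns in first-appearance order: z, roll, yaw, x; column 3 is yaw.
Long rows with sensor=sn43, axis=yaw: max(24.83, 3.25, 46.32) = 46.32.

46.32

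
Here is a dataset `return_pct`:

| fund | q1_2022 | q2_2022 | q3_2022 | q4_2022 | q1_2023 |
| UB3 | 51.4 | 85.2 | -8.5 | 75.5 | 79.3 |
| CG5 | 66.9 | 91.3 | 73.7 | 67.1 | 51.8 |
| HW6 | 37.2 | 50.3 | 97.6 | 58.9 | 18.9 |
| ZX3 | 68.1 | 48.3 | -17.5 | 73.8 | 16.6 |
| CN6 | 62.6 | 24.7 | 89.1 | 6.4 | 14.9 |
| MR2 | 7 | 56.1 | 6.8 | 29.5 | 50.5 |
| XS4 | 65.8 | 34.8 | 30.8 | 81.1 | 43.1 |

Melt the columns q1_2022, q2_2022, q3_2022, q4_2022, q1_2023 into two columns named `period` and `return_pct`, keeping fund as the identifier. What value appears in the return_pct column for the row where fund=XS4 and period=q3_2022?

30.8

Unpivoting turns each (fund, wide-column) pair into one long row.
The wide cell at row XS4, column q3_2022 holds 30.8, so the long row (XS4, q3_2022) has return_pct=30.8.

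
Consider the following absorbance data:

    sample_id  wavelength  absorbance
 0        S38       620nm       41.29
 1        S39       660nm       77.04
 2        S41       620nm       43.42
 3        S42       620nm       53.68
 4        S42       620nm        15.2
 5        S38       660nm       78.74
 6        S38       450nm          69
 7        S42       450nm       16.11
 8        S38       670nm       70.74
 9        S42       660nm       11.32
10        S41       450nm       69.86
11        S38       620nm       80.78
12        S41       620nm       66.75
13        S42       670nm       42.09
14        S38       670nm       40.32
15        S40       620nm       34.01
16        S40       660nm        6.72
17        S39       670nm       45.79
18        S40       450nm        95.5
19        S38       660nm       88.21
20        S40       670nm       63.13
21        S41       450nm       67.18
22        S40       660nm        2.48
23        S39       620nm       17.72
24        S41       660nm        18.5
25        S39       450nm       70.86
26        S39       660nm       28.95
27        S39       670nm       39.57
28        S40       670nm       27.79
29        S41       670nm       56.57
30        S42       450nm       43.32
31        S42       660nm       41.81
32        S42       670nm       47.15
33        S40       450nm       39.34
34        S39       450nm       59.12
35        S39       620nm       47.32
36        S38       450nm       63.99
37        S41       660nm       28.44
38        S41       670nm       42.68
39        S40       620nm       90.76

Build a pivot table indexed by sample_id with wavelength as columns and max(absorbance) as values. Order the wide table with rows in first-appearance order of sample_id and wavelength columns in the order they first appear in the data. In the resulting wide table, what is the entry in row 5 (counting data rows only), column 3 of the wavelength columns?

95.5

With rows in first-appearance order of sample_id, row 5 is sample_id=S40. wavelength columns in first-appearance order: 620nm, 660nm, 450nm, 670nm; column 3 is 450nm.
Long rows with sample_id=S40, wavelength=450nm: max(95.5, 39.34) = 95.5.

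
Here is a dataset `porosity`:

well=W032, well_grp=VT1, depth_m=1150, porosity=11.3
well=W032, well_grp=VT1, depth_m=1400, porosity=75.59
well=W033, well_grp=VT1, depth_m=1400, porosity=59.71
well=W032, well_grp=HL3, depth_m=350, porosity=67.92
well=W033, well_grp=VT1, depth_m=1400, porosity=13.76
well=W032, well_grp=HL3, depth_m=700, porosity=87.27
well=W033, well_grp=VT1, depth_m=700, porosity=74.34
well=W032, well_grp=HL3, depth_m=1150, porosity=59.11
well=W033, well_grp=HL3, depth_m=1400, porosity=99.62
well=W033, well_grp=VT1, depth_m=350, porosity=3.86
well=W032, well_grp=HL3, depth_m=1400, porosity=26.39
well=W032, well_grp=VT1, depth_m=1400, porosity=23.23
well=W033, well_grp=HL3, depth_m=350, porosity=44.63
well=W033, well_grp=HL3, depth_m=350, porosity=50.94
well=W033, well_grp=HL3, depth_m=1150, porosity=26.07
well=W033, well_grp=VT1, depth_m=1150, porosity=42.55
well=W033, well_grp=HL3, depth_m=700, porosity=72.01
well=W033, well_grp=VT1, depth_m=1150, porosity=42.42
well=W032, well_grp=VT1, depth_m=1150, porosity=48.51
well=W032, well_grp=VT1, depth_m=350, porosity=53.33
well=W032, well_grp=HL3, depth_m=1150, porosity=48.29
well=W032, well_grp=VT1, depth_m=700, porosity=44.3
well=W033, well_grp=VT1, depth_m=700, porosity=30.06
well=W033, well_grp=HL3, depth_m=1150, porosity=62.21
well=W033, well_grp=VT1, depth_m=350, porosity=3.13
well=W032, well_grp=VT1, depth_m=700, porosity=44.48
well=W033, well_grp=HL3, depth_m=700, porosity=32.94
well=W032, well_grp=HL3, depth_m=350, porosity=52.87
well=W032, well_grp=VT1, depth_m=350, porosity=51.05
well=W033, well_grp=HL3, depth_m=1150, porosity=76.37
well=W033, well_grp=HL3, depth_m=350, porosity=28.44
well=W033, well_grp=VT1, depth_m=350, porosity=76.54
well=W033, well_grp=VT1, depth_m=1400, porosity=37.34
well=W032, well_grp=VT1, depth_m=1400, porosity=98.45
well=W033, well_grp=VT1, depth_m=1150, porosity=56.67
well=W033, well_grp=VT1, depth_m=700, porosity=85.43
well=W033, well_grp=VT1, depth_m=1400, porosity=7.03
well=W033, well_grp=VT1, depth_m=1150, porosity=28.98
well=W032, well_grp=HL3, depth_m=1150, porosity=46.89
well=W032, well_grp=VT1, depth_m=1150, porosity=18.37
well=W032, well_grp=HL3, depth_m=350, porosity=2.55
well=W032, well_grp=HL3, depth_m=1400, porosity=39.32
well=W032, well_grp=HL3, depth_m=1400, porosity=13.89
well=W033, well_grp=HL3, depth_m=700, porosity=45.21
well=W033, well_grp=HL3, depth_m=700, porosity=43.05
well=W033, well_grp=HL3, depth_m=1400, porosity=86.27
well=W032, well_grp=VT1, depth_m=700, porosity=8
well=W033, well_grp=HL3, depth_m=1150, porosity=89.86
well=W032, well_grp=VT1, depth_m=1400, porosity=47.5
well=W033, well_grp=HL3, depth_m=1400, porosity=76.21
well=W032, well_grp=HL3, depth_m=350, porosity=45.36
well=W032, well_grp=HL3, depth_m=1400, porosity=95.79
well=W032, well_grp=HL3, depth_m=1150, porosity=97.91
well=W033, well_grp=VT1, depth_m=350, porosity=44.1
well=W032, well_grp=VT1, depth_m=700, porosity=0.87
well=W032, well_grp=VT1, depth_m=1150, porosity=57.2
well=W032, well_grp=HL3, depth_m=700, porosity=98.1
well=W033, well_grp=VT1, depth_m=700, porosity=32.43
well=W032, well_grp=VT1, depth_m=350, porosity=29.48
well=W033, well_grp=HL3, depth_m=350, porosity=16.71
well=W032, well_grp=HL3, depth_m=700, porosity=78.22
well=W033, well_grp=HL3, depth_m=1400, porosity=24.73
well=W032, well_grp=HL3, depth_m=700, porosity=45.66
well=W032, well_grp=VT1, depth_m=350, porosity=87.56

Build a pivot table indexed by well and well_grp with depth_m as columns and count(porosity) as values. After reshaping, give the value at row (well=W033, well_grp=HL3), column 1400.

4

Rows with well=W033, well_grp=HL3 and depth_m=1400: porosity values are 99.62, 86.27, 76.21, 24.73.
4 rows match — count = 4.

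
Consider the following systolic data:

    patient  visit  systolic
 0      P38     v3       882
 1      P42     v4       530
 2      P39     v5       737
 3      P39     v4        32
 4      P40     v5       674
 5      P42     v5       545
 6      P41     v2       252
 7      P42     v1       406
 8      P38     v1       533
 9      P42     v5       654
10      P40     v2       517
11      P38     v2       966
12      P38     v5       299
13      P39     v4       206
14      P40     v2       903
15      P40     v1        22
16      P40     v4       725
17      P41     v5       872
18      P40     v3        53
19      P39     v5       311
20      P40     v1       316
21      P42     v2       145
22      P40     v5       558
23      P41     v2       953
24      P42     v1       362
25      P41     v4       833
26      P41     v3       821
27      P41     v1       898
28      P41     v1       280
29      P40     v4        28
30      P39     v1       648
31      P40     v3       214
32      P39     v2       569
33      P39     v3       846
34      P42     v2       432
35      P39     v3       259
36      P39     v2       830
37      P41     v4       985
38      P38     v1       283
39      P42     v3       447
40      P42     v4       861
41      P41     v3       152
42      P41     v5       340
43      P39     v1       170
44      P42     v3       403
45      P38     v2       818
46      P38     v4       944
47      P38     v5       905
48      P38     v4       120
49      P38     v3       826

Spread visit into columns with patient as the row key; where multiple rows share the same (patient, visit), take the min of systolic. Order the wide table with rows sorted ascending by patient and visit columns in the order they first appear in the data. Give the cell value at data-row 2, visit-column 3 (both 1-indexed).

With rows sorted ascending by patient, row 2 is patient=P39. visit columns in first-appearance order: v3, v4, v5, v2, v1; column 3 is v5.
Long rows with patient=P39, visit=v5: min(737, 311) = 311.

311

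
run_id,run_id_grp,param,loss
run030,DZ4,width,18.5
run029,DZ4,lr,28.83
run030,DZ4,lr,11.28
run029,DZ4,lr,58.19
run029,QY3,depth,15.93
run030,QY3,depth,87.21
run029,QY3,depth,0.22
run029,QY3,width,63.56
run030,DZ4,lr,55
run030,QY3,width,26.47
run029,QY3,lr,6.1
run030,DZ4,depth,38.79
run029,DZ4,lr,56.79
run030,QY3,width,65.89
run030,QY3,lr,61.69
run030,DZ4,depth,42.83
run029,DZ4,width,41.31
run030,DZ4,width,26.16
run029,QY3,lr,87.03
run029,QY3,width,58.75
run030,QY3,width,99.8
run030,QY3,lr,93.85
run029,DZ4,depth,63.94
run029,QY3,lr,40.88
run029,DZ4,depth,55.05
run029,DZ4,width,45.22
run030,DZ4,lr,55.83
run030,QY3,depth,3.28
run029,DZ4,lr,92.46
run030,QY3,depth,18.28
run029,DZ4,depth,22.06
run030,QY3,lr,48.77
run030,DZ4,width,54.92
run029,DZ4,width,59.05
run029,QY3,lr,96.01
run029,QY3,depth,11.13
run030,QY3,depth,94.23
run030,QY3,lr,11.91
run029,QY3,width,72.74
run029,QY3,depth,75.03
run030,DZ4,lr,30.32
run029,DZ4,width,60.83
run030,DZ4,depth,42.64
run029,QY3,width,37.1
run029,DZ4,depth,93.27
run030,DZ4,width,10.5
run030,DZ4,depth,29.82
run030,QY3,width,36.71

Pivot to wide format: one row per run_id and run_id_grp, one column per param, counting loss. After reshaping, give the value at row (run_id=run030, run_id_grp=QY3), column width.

Rows with run_id=run030, run_id_grp=QY3 and param=width: loss values are 26.47, 65.89, 99.8, 36.71.
4 rows match — count = 4.

4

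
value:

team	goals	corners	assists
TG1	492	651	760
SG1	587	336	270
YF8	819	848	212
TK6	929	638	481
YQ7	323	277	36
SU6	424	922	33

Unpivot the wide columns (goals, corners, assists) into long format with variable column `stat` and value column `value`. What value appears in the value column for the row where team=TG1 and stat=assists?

760

Unpivoting turns each (team, wide-column) pair into one long row.
The wide cell at row TG1, column assists holds 760, so the long row (TG1, assists) has value=760.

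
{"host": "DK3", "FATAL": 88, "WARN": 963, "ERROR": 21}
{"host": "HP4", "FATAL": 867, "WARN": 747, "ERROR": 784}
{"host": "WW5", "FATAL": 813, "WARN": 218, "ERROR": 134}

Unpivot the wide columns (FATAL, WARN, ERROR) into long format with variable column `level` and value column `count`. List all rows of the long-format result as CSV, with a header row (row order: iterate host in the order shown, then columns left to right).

host,level,count
DK3,FATAL,88
DK3,WARN,963
DK3,ERROR,21
HP4,FATAL,867
HP4,WARN,747
HP4,ERROR,784
WW5,FATAL,813
WW5,WARN,218
WW5,ERROR,134

Each (host, column) pair becomes one row: 3 × 3 = 9 rows.
For example, (DK3, FATAL) → count=88.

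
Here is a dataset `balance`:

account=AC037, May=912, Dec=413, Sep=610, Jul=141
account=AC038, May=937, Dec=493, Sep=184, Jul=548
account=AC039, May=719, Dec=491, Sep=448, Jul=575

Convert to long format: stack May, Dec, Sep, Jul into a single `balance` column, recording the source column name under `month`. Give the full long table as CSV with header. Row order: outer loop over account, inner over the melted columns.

account,month,balance
AC037,May,912
AC037,Dec,413
AC037,Sep,610
AC037,Jul,141
AC038,May,937
AC038,Dec,493
AC038,Sep,184
AC038,Jul,548
AC039,May,719
AC039,Dec,491
AC039,Sep,448
AC039,Jul,575

Each (account, column) pair becomes one row: 3 × 4 = 12 rows.
For example, (AC037, May) → balance=912.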